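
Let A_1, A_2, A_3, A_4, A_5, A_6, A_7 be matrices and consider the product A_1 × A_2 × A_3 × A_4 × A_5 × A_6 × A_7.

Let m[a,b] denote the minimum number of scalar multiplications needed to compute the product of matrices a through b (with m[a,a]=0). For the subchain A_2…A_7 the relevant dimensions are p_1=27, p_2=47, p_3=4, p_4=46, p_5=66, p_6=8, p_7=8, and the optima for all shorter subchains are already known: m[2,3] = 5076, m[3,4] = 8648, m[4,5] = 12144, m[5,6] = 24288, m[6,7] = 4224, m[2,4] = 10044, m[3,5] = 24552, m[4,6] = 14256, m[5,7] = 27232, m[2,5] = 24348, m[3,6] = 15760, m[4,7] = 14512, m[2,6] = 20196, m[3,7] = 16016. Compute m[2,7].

20452

m[2,7] = min over k∈[2,6] of m[2,k]+m[k+1,7]+p_{1}·p_k·p_{7}.
k=2: 0 + 16016 + 27·47·8 = 26168; k=3: 5076 + 14512 + 27·4·8 = 20452; k=4: 10044 + 27232 + 27·46·8 = 47212; k=5: 24348 + 4224 + 27·66·8 = 42828; k=6: 20196 + 0 + 27·8·8 = 21924.
Minimum: 20452 at k=3.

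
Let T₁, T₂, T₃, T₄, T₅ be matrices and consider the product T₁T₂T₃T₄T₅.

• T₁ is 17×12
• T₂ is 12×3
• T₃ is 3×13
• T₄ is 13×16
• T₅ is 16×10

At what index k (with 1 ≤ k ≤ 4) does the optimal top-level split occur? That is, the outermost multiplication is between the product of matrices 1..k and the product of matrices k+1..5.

2

Adjacent pairs: T₁T₂ = 17·12·3 = 612; T₂T₃ = 12·3·13 = 468; T₃T₄ = 3·13·16 = 624; T₄T₅ = 13·16·10 = 2080.
Length 3: T₁..T₃: k=1: 0+468+17·12·13=3120; k=2: 612+0+17·3·13=1275 → min 1275 | T₂..T₄: k=2: 0+624+12·3·16=1200; k=3: 468+0+12·13·16=2964 → min 1200 | T₃..T₅: k=3: 0+2080+3·13·10=2470; k=4: 624+0+3·16·10=1104 → min 1104.
Length 4: T₁..T₄: k=1: 0+1200+17·12·16=4464; k=2: 612+624+17·3·16=2052; k=3: 1275+0+17·13·16=4811 → min 2052 | T₂..T₅: k=2: 0+1104+12·3·10=1464; k=3: 468+2080+12·13·10=4108; k=4: 1200+0+12·16·10=3120 → min 1464.
Top-level splits: k=1: (T₁..T₁)·(T₂..T₅) → 0+1464+17·12·10 = 3504; k=2: (T₁..T₂)·(T₃..T₅) → 612+1104+17·3·10 = 2226; k=3: (T₁..T₃)·(T₄..T₅) → 1275+2080+17·13·10 = 5565; k=4: (T₁..T₄)·(T₅..T₅) → 2052+0+17·16·10 = 4772.
Best split is after T₂, i.e. k = 2.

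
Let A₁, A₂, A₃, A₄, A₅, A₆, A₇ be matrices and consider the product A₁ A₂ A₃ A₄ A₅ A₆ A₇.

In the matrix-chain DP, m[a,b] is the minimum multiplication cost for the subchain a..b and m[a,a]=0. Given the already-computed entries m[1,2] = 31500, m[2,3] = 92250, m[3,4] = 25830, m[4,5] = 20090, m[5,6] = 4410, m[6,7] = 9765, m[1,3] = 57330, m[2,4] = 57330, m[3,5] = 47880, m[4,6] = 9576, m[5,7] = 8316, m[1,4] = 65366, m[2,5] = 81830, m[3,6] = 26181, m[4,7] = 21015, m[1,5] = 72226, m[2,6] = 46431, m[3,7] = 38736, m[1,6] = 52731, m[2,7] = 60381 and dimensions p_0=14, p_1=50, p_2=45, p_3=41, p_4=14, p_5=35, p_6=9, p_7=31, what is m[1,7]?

56637

m[1,7] = min over k∈[1,6] of m[1,k]+m[k+1,7]+p_{0}·p_k·p_{7}.
k=1: 0 + 60381 + 14·50·31 = 82081; k=2: 31500 + 38736 + 14·45·31 = 89766; k=3: 57330 + 21015 + 14·41·31 = 96139; k=4: 65366 + 8316 + 14·14·31 = 79758; k=5: 72226 + 9765 + 14·35·31 = 97181; k=6: 52731 + 0 + 14·9·31 = 56637.
Minimum: 56637 at k=6.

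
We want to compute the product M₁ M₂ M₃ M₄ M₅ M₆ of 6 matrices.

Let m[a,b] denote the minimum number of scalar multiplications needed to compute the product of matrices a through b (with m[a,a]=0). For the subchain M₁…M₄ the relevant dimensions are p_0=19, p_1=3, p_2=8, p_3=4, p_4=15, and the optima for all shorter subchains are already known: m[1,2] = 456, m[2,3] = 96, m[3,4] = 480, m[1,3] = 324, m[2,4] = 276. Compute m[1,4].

1131

m[1,4] = min over k∈[1,3] of m[1,k]+m[k+1,4]+p_{0}·p_k·p_{4}.
k=1: 0 + 276 + 19·3·15 = 1131; k=2: 456 + 480 + 19·8·15 = 3216; k=3: 324 + 0 + 19·4·15 = 1464.
Minimum: 1131 at k=1.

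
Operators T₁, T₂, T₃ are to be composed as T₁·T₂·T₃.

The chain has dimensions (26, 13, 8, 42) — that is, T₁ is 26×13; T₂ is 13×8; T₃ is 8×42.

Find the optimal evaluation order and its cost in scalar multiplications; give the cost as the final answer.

11440

(T₁·(T₂·T₃)): cost 18564.
((T₁·T₂)·T₃): cost 11440.
Optimal: ((T₁·T₂)·T₃) with cost 11440.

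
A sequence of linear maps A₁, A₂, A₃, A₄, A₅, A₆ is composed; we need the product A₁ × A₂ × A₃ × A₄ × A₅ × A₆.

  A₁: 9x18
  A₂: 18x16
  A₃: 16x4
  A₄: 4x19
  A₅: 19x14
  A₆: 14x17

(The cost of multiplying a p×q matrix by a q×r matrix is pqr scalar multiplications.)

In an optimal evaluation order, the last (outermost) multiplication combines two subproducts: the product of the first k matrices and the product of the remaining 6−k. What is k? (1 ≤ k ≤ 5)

Adjacent pairs: A₁A₂ = 9·18·16 = 2592; A₂A₃ = 18·16·4 = 1152; A₃A₄ = 16·4·19 = 1216; A₄A₅ = 4·19·14 = 1064; A₅A₆ = 19·14·17 = 4522.
Length 3: A₁..A₃: k=1: 0+1152+9·18·4=1800; k=2: 2592+0+9·16·4=3168 → min 1800 | A₂..A₄: k=2: 0+1216+18·16·19=6688; k=3: 1152+0+18·4·19=2520 → min 2520 | A₃..A₅: k=3: 0+1064+16·4·14=1960; k=4: 1216+0+16·19·14=5472 → min 1960 | A₄..A₆: k=4: 0+4522+4·19·17=5814; k=5: 1064+0+4·14·17=2016 → min 2016.
Length 4: A₁..A₄: k=1: 0+2520+9·18·19=5598; k=2: 2592+1216+9·16·19=6544; k=3: 1800+0+9·4·19=2484 → min 2484 | A₂..A₅: k=2: 0+1960+18·16·14=5992; k=3: 1152+1064+18·4·14=3224; k=4: 2520+0+18·19·14=7308 → min 3224 | A₃..A₆: k=3: 0+2016+16·4·17=3104; k=4: 1216+4522+16·19·17=10906; k=5: 1960+0+16·14·17=5768 → min 3104.
Length 5: A₁..A₅: k=1: 0+3224+9·18·14=5492; k=2: 2592+1960+9·16·14=6568; k=3: 1800+1064+9·4·14=3368; k=4: 2484+0+9·19·14=4878 → min 3368 | A₂..A₆: k=2: 0+3104+18·16·17=8000; k=3: 1152+2016+18·4·17=4392; k=4: 2520+4522+18·19·17=12856; k=5: 3224+0+18·14·17=7508 → min 4392.
Top-level splits: k=1: (A₁..A₁)·(A₂..A₆) → 0+4392+9·18·17 = 7146; k=2: (A₁..A₂)·(A₃..A₆) → 2592+3104+9·16·17 = 8144; k=3: (A₁..A₃)·(A₄..A₆) → 1800+2016+9·4·17 = 4428; k=4: (A₁..A₄)·(A₅..A₆) → 2484+4522+9·19·17 = 9913; k=5: (A₁..A₅)·(A₆..A₆) → 3368+0+9·14·17 = 5510.
Best split is after A₃, i.e. k = 3.

3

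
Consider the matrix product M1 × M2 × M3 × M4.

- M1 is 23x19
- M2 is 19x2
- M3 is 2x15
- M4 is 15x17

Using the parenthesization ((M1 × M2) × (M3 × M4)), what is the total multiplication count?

2166

(M1 × M2): 23×19 by 19×2 → 23×2, cost 23·19·2 = 874
(M3 × M4): 2×15 by 15×17 → 2×17, cost 2·15·17 = 510
((M1 × M2) × (M3 × M4)): 23×2 by 2×17 → 23×17, cost 23·2·17 = 782; cumulative 2166
Total: 2166 scalar multiplications.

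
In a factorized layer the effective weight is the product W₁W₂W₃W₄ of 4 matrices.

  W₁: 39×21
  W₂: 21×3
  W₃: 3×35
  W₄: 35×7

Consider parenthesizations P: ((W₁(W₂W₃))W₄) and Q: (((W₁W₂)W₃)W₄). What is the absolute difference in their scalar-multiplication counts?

Order P = ((W₁(W₂W₃))W₄): (W₂W₃): 21×3 by 3×35 → 21×35, cost 21·3·35 = 2205; (W₁(W₂W₃)): 39×21 by 21×35 → 39×35, cost 39·21·35 = 28665; cumulative 30870; ((W₁(W₂W₃))W₄): 39×35 by 35×7 → 39×7, cost 39·35·7 = 9555; cumulative 40425. Total 40425.
Order Q = (((W₁W₂)W₃)W₄): (W₁W₂): 39×21 by 21×3 → 39×3, cost 39·21·3 = 2457; ((W₁W₂)W₃): 39×3 by 3×35 → 39×35, cost 39·3·35 = 4095; cumulative 6552; (((W₁W₂)W₃)W₄): 39×35 by 35×7 → 39×7, cost 39·35·7 = 9555; cumulative 16107. Total 16107.
Difference: |40425 − 16107| = 24318.

24318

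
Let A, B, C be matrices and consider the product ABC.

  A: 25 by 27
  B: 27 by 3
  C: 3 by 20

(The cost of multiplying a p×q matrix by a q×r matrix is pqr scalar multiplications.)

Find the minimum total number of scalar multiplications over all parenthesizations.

3525

Order (A(BC)): (BC): 27×3 by 3×20 → 27×20, cost 27·3·20 = 1620; (A(BC)): 25×27 by 27×20 → 25×20, cost 25·27·20 = 13500; cumulative 15120. Total 15120.
Order ((AB)C): (AB): 25×27 by 27×3 → 25×3, cost 25·27·3 = 2025; ((AB)C): 25×3 by 3×20 → 25×20, cost 25·3·20 = 1500; cumulative 3525. Total 3525.
Minimum: 3525.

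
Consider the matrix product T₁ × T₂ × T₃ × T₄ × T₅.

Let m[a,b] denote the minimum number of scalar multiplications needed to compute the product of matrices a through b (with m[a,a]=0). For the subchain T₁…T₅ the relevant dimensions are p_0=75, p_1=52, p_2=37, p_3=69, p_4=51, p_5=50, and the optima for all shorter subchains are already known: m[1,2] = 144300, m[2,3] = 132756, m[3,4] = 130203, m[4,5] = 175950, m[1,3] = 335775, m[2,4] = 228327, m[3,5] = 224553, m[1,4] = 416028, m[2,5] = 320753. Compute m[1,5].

507603

m[1,5] = min over k∈[1,4] of m[1,k]+m[k+1,5]+p_{0}·p_k·p_{5}.
k=1: 0 + 320753 + 75·52·50 = 515753; k=2: 144300 + 224553 + 75·37·50 = 507603; k=3: 335775 + 175950 + 75·69·50 = 770475; k=4: 416028 + 0 + 75·51·50 = 607278.
Minimum: 507603 at k=2.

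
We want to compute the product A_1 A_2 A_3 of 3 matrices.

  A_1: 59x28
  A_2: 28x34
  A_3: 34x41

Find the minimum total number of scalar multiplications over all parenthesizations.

Order (A_1 (A_2 A_3)): (A_2 A_3): 28×34 by 34×41 → 28×41, cost 28·34·41 = 39032; (A_1 (A_2 A_3)): 59×28 by 28×41 → 59×41, cost 59·28·41 = 67732; cumulative 106764. Total 106764.
Order ((A_1 A_2) A_3): (A_1 A_2): 59×28 by 28×34 → 59×34, cost 59·28·34 = 56168; ((A_1 A_2) A_3): 59×34 by 34×41 → 59×41, cost 59·34·41 = 82246; cumulative 138414. Total 138414.
Minimum: 106764.

106764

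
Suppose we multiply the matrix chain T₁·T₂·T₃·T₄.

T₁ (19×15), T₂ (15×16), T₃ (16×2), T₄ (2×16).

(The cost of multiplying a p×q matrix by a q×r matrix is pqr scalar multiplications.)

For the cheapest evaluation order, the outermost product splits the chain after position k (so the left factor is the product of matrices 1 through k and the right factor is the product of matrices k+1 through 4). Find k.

Adjacent pairs: T₁T₂ = 19·15·16 = 4560; T₂T₃ = 15·16·2 = 480; T₃T₄ = 16·2·16 = 512.
Length 3: T₁..T₃: k=1: 0+480+19·15·2=1050; k=2: 4560+0+19·16·2=5168 → min 1050 | T₂..T₄: k=2: 0+512+15·16·16=4352; k=3: 480+0+15·2·16=960 → min 960.
Top-level splits: k=1: (T₁..T₁)·(T₂..T₄) → 0+960+19·15·16 = 5520; k=2: (T₁..T₂)·(T₃..T₄) → 4560+512+19·16·16 = 9936; k=3: (T₁..T₃)·(T₄..T₄) → 1050+0+19·2·16 = 1658.
Best split is after T₃, i.e. k = 3.

3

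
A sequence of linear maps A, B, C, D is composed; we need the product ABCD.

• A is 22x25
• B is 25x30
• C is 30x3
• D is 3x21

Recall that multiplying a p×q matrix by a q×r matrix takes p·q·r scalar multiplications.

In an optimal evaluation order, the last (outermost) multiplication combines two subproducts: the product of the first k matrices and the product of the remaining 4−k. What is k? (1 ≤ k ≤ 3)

Adjacent pairs: AB = 22·25·30 = 16500; BC = 25·30·3 = 2250; CD = 30·3·21 = 1890.
Length 3: A..C: k=1: 0+2250+22·25·3=3900; k=2: 16500+0+22·30·3=18480 → min 3900 | B..D: k=2: 0+1890+25·30·21=17640; k=3: 2250+0+25·3·21=3825 → min 3825.
Top-level splits: k=1: (A..A)·(B..D) → 0+3825+22·25·21 = 15375; k=2: (A..B)·(C..D) → 16500+1890+22·30·21 = 32250; k=3: (A..C)·(D..D) → 3900+0+22·3·21 = 5286.
Best split is after C, i.e. k = 3.

3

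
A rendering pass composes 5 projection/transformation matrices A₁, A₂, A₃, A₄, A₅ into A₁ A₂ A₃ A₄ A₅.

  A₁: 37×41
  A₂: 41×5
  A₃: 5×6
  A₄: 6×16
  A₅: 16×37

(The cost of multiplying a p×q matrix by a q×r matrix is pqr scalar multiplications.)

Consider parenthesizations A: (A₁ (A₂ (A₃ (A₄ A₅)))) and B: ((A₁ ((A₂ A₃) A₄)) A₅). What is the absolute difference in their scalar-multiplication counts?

Order A = (A₁ (A₂ (A₃ (A₄ A₅)))): (A₄ A₅): 6×16 by 16×37 → 6×37, cost 6·16·37 = 3552; (A₃ (A₄ A₅)): 5×6 by 6×37 → 5×37, cost 5·6·37 = 1110; cumulative 4662; (A₂ (A₃ (A₄ A₅))): 41×5 by 5×37 → 41×37, cost 41·5·37 = 7585; cumulative 12247; (A₁ (A₂ (A₃ (A₄ A₅)))): 37×41 by 41×37 → 37×37, cost 37·41·37 = 56129; cumulative 68376. Total 68376.
Order B = ((A₁ ((A₂ A₃) A₄)) A₅): (A₂ A₃): 41×5 by 5×6 → 41×6, cost 41·5·6 = 1230; ((A₂ A₃) A₄): 41×6 by 6×16 → 41×16, cost 41·6·16 = 3936; cumulative 5166; (A₁ ((A₂ A₃) A₄)): 37×41 by 41×16 → 37×16, cost 37·41·16 = 24272; cumulative 29438; ((A₁ ((A₂ A₃) A₄)) A₅): 37×16 by 16×37 → 37×37, cost 37·16·37 = 21904; cumulative 51342. Total 51342.
Difference: |68376 − 51342| = 17034.

17034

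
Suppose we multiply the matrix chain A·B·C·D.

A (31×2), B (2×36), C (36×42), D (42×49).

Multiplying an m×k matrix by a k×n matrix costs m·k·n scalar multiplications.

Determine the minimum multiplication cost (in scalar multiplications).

10178

Adjacent pairs: AB = 31·2·36 = 2232; BC = 2·36·42 = 3024; CD = 36·42·49 = 74088.
Length 3: A..C: k=1: 0+3024+31·2·42=5628; k=2: 2232+0+31·36·42=49104 → min 5628 | B..D: k=2: 0+74088+2·36·49=77616; k=3: 3024+0+2·42·49=7140 → min 7140.
Length 4: A..D: k=1: 0+7140+31·2·49=10178; k=2: 2232+74088+31·36·49=131004; k=3: 5628+0+31·42·49=69426 → min 10178.
Optimal order: (A·((B·C)·D)) with cost 10178.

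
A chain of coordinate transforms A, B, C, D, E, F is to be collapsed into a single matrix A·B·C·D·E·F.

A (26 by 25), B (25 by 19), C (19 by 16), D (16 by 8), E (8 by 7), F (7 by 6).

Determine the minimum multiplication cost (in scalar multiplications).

9678

Adjacent pairs: AB = 26·25·19 = 12350; BC = 25·19·16 = 7600; CD = 19·16·8 = 2432; DE = 16·8·7 = 896; EF = 8·7·6 = 336.
Length 3: A..C: k=1: 0+7600+26·25·16=18000; k=2: 12350+0+26·19·16=20254 → min 18000 | B..D: k=2: 0+2432+25·19·8=6232; k=3: 7600+0+25·16·8=10800 → min 6232 | C..E: k=3: 0+896+19·16·7=3024; k=4: 2432+0+19·8·7=3496 → min 3024 | D..F: k=4: 0+336+16·8·6=1104; k=5: 896+0+16·7·6=1568 → min 1104.
Length 4: A..D: k=1: 0+6232+26·25·8=11432; k=2: 12350+2432+26·19·8=18734; k=3: 18000+0+26·16·8=21328 → min 11432 | B..E: k=2: 0+3024+25·19·7=6349; k=3: 7600+896+25·16·7=11296; k=4: 6232+0+25·8·7=7632 → min 6349 | C..F: k=3: 0+1104+19·16·6=2928; k=4: 2432+336+19·8·6=3680; k=5: 3024+0+19·7·6=3822 → min 2928.
Length 5: A..E: k=1: 0+6349+26·25·7=10899; k=2: 12350+3024+26·19·7=18832; k=3: 18000+896+26·16·7=21808; k=4: 11432+0+26·8·7=12888 → min 10899 | B..F: k=2: 0+2928+25·19·6=5778; k=3: 7600+1104+25·16·6=11104; k=4: 6232+336+25·8·6=7768; k=5: 6349+0+25·7·6=7399 → min 5778.
Length 6: A..F: k=1: 0+5778+26·25·6=9678; k=2: 12350+2928+26·19·6=18242; k=3: 18000+1104+26·16·6=21600; k=4: 11432+336+26·8·6=13016; k=5: 10899+0+26·7·6=11991 → min 9678.
Optimal order: (A·(B·(C·(D·(E·F))))) with cost 9678.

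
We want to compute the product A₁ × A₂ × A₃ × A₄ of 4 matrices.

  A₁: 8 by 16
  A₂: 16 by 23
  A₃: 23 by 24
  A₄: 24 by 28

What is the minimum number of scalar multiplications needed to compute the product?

Adjacent pairs: A₁A₂ = 8·16·23 = 2944; A₂A₃ = 16·23·24 = 8832; A₃A₄ = 23·24·28 = 15456.
Length 3: A₁..A₃: k=1: 0+8832+8·16·24=11904; k=2: 2944+0+8·23·24=7360 → min 7360 | A₂..A₄: k=2: 0+15456+16·23·28=25760; k=3: 8832+0+16·24·28=19584 → min 19584.
Length 4: A₁..A₄: k=1: 0+19584+8·16·28=23168; k=2: 2944+15456+8·23·28=23552; k=3: 7360+0+8·24·28=12736 → min 12736.
Optimal order: (((A₁ × A₂) × A₃) × A₄) with cost 12736.

12736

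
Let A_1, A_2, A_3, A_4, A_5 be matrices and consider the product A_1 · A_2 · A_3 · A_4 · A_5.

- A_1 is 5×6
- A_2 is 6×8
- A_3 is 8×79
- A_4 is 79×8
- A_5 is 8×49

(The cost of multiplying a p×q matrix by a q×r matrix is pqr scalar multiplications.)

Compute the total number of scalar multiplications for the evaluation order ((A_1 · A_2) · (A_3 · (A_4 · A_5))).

(A_1 · A_2): 5×6 by 6×8 → 5×8, cost 5·6·8 = 240
(A_4 · A_5): 79×8 by 8×49 → 79×49, cost 79·8·49 = 30968
(A_3 · (A_4 · A_5)): 8×79 by 79×49 → 8×49, cost 8·79·49 = 30968; cumulative 61936
((A_1 · A_2) · (A_3 · (A_4 · A_5))): 5×8 by 8×49 → 5×49, cost 5·8·49 = 1960; cumulative 64136
Total: 64136 scalar multiplications.

64136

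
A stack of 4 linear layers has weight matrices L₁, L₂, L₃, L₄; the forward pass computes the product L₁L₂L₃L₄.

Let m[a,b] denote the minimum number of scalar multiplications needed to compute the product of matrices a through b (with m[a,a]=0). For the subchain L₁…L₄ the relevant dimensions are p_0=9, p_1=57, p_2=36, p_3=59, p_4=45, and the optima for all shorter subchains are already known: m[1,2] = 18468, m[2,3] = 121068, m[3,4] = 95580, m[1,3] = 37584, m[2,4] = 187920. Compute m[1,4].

61479

m[1,4] = min over k∈[1,3] of m[1,k]+m[k+1,4]+p_{0}·p_k·p_{4}.
k=1: 0 + 187920 + 9·57·45 = 211005; k=2: 18468 + 95580 + 9·36·45 = 128628; k=3: 37584 + 0 + 9·59·45 = 61479.
Minimum: 61479 at k=3.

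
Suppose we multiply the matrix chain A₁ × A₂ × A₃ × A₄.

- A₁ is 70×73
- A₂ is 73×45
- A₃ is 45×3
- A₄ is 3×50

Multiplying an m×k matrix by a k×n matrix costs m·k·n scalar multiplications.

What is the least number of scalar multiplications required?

Adjacent pairs: A₁A₂ = 70·73·45 = 229950; A₂A₃ = 73·45·3 = 9855; A₃A₄ = 45·3·50 = 6750.
Length 3: A₁..A₃: k=1: 0+9855+70·73·3=25185; k=2: 229950+0+70·45·3=239400 → min 25185 | A₂..A₄: k=2: 0+6750+73·45·50=171000; k=3: 9855+0+73·3·50=20805 → min 20805.
Length 4: A₁..A₄: k=1: 0+20805+70·73·50=276305; k=2: 229950+6750+70·45·50=394200; k=3: 25185+0+70·3·50=35685 → min 35685.
Optimal order: ((A₁ × (A₂ × A₃)) × A₄) with cost 35685.

35685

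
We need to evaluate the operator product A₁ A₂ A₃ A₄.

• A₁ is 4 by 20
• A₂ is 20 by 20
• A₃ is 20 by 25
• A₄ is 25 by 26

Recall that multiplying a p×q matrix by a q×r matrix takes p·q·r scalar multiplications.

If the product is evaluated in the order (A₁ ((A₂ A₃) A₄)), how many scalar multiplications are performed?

25080

(A₂ A₃): 20×20 by 20×25 → 20×25, cost 20·20·25 = 10000
((A₂ A₃) A₄): 20×25 by 25×26 → 20×26, cost 20·25·26 = 13000; cumulative 23000
(A₁ ((A₂ A₃) A₄)): 4×20 by 20×26 → 4×26, cost 4·20·26 = 2080; cumulative 25080
Total: 25080 scalar multiplications.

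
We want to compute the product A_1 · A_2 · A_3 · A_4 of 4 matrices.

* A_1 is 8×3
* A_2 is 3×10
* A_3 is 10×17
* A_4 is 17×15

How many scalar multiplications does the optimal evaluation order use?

Adjacent pairs: A_1A_2 = 8·3·10 = 240; A_2A_3 = 3·10·17 = 510; A_3A_4 = 10·17·15 = 2550.
Length 3: A_1..A_3: k=1: 0+510+8·3·17=918; k=2: 240+0+8·10·17=1600 → min 918 | A_2..A_4: k=2: 0+2550+3·10·15=3000; k=3: 510+0+3·17·15=1275 → min 1275.
Length 4: A_1..A_4: k=1: 0+1275+8·3·15=1635; k=2: 240+2550+8·10·15=3990; k=3: 918+0+8·17·15=2958 → min 1635.
Optimal order: (A_1 · ((A_2 · A_3) · A_4)) with cost 1635.

1635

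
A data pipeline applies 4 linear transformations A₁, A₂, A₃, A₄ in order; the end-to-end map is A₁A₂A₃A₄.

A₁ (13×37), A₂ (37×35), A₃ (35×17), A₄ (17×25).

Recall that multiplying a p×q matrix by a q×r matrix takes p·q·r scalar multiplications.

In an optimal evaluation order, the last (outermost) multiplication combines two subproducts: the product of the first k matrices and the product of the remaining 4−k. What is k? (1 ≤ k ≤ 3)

3

Adjacent pairs: A₁A₂ = 13·37·35 = 16835; A₂A₃ = 37·35·17 = 22015; A₃A₄ = 35·17·25 = 14875.
Length 3: A₁..A₃: k=1: 0+22015+13·37·17=30192; k=2: 16835+0+13·35·17=24570 → min 24570 | A₂..A₄: k=2: 0+14875+37·35·25=47250; k=3: 22015+0+37·17·25=37740 → min 37740.
Top-level splits: k=1: (A₁..A₁)·(A₂..A₄) → 0+37740+13·37·25 = 49765; k=2: (A₁..A₂)·(A₃..A₄) → 16835+14875+13·35·25 = 43085; k=3: (A₁..A₃)·(A₄..A₄) → 24570+0+13·17·25 = 30095.
Best split is after A₃, i.e. k = 3.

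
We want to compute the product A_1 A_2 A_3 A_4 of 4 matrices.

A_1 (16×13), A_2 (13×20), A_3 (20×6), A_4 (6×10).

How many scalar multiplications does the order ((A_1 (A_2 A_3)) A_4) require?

(A_2 A_3): 13×20 by 20×6 → 13×6, cost 13·20·6 = 1560
(A_1 (A_2 A_3)): 16×13 by 13×6 → 16×6, cost 16·13·6 = 1248; cumulative 2808
((A_1 (A_2 A_3)) A_4): 16×6 by 6×10 → 16×10, cost 16·6·10 = 960; cumulative 3768
Total: 3768 scalar multiplications.

3768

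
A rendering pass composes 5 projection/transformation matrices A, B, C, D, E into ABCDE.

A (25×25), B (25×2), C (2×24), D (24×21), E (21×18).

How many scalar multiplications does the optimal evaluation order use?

Adjacent pairs: AB = 25·25·2 = 1250; BC = 25·2·24 = 1200; CD = 2·24·21 = 1008; DE = 24·21·18 = 9072.
Length 3: A..C: k=1: 0+1200+25·25·24=16200; k=2: 1250+0+25·2·24=2450 → min 2450 | B..D: k=2: 0+1008+25·2·21=2058; k=3: 1200+0+25·24·21=13800 → min 2058 | C..E: k=3: 0+9072+2·24·18=9936; k=4: 1008+0+2·21·18=1764 → min 1764.
Length 4: A..D: k=1: 0+2058+25·25·21=15183; k=2: 1250+1008+25·2·21=3308; k=3: 2450+0+25·24·21=15050 → min 3308 | B..E: k=2: 0+1764+25·2·18=2664; k=3: 1200+9072+25·24·18=21072; k=4: 2058+0+25·21·18=11508 → min 2664.
Length 5: A..E: k=1: 0+2664+25·25·18=13914; k=2: 1250+1764+25·2·18=3914; k=3: 2450+9072+25·24·18=22322; k=4: 3308+0+25·21·18=12758 → min 3914.
Optimal order: ((AB)((CD)E)) with cost 3914.

3914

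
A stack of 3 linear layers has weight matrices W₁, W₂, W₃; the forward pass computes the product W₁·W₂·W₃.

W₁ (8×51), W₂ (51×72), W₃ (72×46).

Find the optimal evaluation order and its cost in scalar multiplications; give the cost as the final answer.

(W₁·(W₂·W₃)): cost 187680.
((W₁·W₂)·W₃): cost 55872.
Optimal: ((W₁·W₂)·W₃) with cost 55872.

55872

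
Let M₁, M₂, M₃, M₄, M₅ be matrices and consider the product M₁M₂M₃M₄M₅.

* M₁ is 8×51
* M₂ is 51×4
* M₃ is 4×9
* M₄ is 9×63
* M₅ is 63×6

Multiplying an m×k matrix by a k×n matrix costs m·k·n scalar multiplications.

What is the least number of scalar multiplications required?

5442

Adjacent pairs: M₁M₂ = 8·51·4 = 1632; M₂M₃ = 51·4·9 = 1836; M₃M₄ = 4·9·63 = 2268; M₄M₅ = 9·63·6 = 3402.
Length 3: M₁..M₃: k=1: 0+1836+8·51·9=5508; k=2: 1632+0+8·4·9=1920 → min 1920 | M₂..M₄: k=2: 0+2268+51·4·63=15120; k=3: 1836+0+51·9·63=30753 → min 15120 | M₃..M₅: k=3: 0+3402+4·9·6=3618; k=4: 2268+0+4·63·6=3780 → min 3618.
Length 4: M₁..M₄: k=1: 0+15120+8·51·63=40824; k=2: 1632+2268+8·4·63=5916; k=3: 1920+0+8·9·63=6456 → min 5916 | M₂..M₅: k=2: 0+3618+51·4·6=4842; k=3: 1836+3402+51·9·6=7992; k=4: 15120+0+51·63·6=34398 → min 4842.
Length 5: M₁..M₅: k=1: 0+4842+8·51·6=7290; k=2: 1632+3618+8·4·6=5442; k=3: 1920+3402+8·9·6=5754; k=4: 5916+0+8·63·6=8940 → min 5442.
Optimal order: ((M₁M₂)(M₃(M₄M₅))) with cost 5442.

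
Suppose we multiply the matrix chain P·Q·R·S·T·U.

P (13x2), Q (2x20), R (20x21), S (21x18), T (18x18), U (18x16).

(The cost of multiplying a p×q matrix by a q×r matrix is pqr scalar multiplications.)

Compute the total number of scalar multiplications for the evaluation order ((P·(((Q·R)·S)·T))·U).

6456

(Q·R): 2×20 by 20×21 → 2×21, cost 2·20·21 = 840
((Q·R)·S): 2×21 by 21×18 → 2×18, cost 2·21·18 = 756; cumulative 1596
(((Q·R)·S)·T): 2×18 by 18×18 → 2×18, cost 2·18·18 = 648; cumulative 2244
(P·(((Q·R)·S)·T)): 13×2 by 2×18 → 13×18, cost 13·2·18 = 468; cumulative 2712
((P·(((Q·R)·S)·T))·U): 13×18 by 18×16 → 13×16, cost 13·18·16 = 3744; cumulative 6456
Total: 6456 scalar multiplications.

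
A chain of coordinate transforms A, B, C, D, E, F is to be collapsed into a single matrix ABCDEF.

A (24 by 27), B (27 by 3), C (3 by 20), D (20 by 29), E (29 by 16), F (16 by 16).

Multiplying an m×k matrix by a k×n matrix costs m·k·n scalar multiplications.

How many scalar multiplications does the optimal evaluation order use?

Adjacent pairs: AB = 24·27·3 = 1944; BC = 27·3·20 = 1620; CD = 3·20·29 = 1740; DE = 20·29·16 = 9280; EF = 29·16·16 = 7424.
Length 3: A..C: k=1: 0+1620+24·27·20=14580; k=2: 1944+0+24·3·20=3384 → min 3384 | B..D: k=2: 0+1740+27·3·29=4089; k=3: 1620+0+27·20·29=17280 → min 4089 | C..E: k=3: 0+9280+3·20·16=10240; k=4: 1740+0+3·29·16=3132 → min 3132 | D..F: k=4: 0+7424+20·29·16=16704; k=5: 9280+0+20·16·16=14400 → min 14400.
Length 4: A..D: k=1: 0+4089+24·27·29=22881; k=2: 1944+1740+24·3·29=5772; k=3: 3384+0+24·20·29=17304 → min 5772 | B..E: k=2: 0+3132+27·3·16=4428; k=3: 1620+9280+27·20·16=19540; k=4: 4089+0+27·29·16=16617 → min 4428 | C..F: k=3: 0+14400+3·20·16=15360; k=4: 1740+7424+3·29·16=10556; k=5: 3132+0+3·16·16=3900 → min 3900.
Length 5: A..E: k=1: 0+4428+24·27·16=14796; k=2: 1944+3132+24·3·16=6228; k=3: 3384+9280+24·20·16=20344; k=4: 5772+0+24·29·16=16908 → min 6228 | B..F: k=2: 0+3900+27·3·16=5196; k=3: 1620+14400+27·20·16=24660; k=4: 4089+7424+27·29·16=24041; k=5: 4428+0+27·16·16=11340 → min 5196.
Length 6: A..F: k=1: 0+5196+24·27·16=15564; k=2: 1944+3900+24·3·16=6996; k=3: 3384+14400+24·20·16=25464; k=4: 5772+7424+24·29·16=24332; k=5: 6228+0+24·16·16=12372 → min 6996.
Optimal order: ((AB)(((CD)E)F)) with cost 6996.

6996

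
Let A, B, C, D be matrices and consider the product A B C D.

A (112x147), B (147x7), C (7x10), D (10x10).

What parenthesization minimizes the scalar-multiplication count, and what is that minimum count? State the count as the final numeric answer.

Adjacent pairs: AB = 112·147·7 = 115248; BC = 147·7·10 = 10290; CD = 7·10·10 = 700.
Length 3: A..C: k=1: 0+10290+112·147·10=174930; k=2: 115248+0+112·7·10=123088 → min 123088 | B..D: k=2: 0+700+147·7·10=10990; k=3: 10290+0+147·10·10=24990 → min 10990.
Length 4: A..D: k=1: 0+10990+112·147·10=175630; k=2: 115248+700+112·7·10=123788; k=3: 123088+0+112·10·10=134288 → min 123788.
Optimal parenthesization: ((A B) (C D)) with cost 123788.

123788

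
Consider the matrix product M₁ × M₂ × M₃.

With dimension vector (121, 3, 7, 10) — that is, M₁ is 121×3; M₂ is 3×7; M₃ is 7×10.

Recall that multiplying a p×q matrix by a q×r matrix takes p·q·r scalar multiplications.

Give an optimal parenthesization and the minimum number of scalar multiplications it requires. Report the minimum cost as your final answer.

3840

(M₁ × (M₂ × M₃)): cost 3840.
((M₁ × M₂) × M₃): cost 11011.
Optimal: (M₁ × (M₂ × M₃)) with cost 3840.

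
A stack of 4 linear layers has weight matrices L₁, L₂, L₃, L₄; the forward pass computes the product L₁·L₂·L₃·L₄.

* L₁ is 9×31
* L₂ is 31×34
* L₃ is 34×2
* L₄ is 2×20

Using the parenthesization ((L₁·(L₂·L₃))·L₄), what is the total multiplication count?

3026

(L₂·L₃): 31×34 by 34×2 → 31×2, cost 31·34·2 = 2108
(L₁·(L₂·L₃)): 9×31 by 31×2 → 9×2, cost 9·31·2 = 558; cumulative 2666
((L₁·(L₂·L₃))·L₄): 9×2 by 2×20 → 9×20, cost 9·2·20 = 360; cumulative 3026
Total: 3026 scalar multiplications.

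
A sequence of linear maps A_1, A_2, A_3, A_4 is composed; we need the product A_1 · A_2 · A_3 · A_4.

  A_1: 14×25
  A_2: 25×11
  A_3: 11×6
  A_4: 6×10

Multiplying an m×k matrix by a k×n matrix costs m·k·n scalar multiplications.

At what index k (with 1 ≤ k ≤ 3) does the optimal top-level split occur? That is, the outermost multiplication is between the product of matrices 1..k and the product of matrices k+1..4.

3

Adjacent pairs: A_1A_2 = 14·25·11 = 3850; A_2A_3 = 25·11·6 = 1650; A_3A_4 = 11·6·10 = 660.
Length 3: A_1..A_3: k=1: 0+1650+14·25·6=3750; k=2: 3850+0+14·11·6=4774 → min 3750 | A_2..A_4: k=2: 0+660+25·11·10=3410; k=3: 1650+0+25·6·10=3150 → min 3150.
Top-level splits: k=1: (A_1..A_1)·(A_2..A_4) → 0+3150+14·25·10 = 6650; k=2: (A_1..A_2)·(A_3..A_4) → 3850+660+14·11·10 = 6050; k=3: (A_1..A_3)·(A_4..A_4) → 3750+0+14·6·10 = 4590.
Best split is after A_3, i.e. k = 3.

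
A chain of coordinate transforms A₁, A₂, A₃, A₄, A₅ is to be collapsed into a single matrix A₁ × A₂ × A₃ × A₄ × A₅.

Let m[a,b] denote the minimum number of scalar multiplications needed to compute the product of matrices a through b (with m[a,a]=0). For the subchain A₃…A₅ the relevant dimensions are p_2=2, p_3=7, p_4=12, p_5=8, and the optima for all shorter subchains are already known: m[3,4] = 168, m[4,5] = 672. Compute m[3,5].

m[3,5] = min over k∈[3,4] of m[3,k]+m[k+1,5]+p_{2}·p_k·p_{5}.
k=3: 0 + 672 + 2·7·8 = 784; k=4: 168 + 0 + 2·12·8 = 360.
Minimum: 360 at k=4.

360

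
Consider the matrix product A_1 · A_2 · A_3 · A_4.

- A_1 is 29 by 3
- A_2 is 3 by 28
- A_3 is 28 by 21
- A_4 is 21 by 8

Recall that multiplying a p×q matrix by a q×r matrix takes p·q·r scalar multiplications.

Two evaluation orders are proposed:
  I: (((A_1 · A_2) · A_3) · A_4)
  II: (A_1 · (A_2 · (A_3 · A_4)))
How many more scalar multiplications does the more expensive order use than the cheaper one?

18288

Order I = (((A_1 · A_2) · A_3) · A_4): (A_1 · A_2): 29×3 by 3×28 → 29×28, cost 29·3·28 = 2436; ((A_1 · A_2) · A_3): 29×28 by 28×21 → 29×21, cost 29·28·21 = 17052; cumulative 19488; (((A_1 · A_2) · A_3) · A_4): 29×21 by 21×8 → 29×8, cost 29·21·8 = 4872; cumulative 24360. Total 24360.
Order II = (A_1 · (A_2 · (A_3 · A_4))): (A_3 · A_4): 28×21 by 21×8 → 28×8, cost 28·21·8 = 4704; (A_2 · (A_3 · A_4)): 3×28 by 28×8 → 3×8, cost 3·28·8 = 672; cumulative 5376; (A_1 · (A_2 · (A_3 · A_4))): 29×3 by 3×8 → 29×8, cost 29·3·8 = 696; cumulative 6072. Total 6072.
Difference: |24360 − 6072| = 18288.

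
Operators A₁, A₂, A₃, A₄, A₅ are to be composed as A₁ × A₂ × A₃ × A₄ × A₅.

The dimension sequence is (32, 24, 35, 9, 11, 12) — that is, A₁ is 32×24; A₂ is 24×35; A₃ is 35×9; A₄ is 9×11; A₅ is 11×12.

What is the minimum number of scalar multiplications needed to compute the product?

Adjacent pairs: A₁A₂ = 32·24·35 = 26880; A₂A₃ = 24·35·9 = 7560; A₃A₄ = 35·9·11 = 3465; A₄A₅ = 9·11·12 = 1188.
Length 3: A₁..A₃: k=1: 0+7560+32·24·9=14472; k=2: 26880+0+32·35·9=36960 → min 14472 | A₂..A₄: k=2: 0+3465+24·35·11=12705; k=3: 7560+0+24·9·11=9936 → min 9936 | A₃..A₅: k=3: 0+1188+35·9·12=4968; k=4: 3465+0+35·11·12=8085 → min 4968.
Length 4: A₁..A₄: k=1: 0+9936+32·24·11=18384; k=2: 26880+3465+32·35·11=42665; k=3: 14472+0+32·9·11=17640 → min 17640 | A₂..A₅: k=2: 0+4968+24·35·12=15048; k=3: 7560+1188+24·9·12=11340; k=4: 9936+0+24·11·12=13104 → min 11340.
Length 5: A₁..A₅: k=1: 0+11340+32·24·12=20556; k=2: 26880+4968+32·35·12=45288; k=3: 14472+1188+32·9·12=19116; k=4: 17640+0+32·11·12=21864 → min 19116.
Optimal order: ((A₁ × (A₂ × A₃)) × (A₄ × A₅)) with cost 19116.

19116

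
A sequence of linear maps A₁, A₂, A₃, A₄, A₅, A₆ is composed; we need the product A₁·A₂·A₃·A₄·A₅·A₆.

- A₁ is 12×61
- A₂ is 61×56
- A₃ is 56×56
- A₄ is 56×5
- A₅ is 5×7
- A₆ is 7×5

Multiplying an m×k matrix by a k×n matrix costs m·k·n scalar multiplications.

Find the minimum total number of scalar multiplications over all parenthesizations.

Adjacent pairs: A₁A₂ = 12·61·56 = 40992; A₂A₃ = 61·56·56 = 191296; A₃A₄ = 56·56·5 = 15680; A₄A₅ = 56·5·7 = 1960; A₅A₆ = 5·7·5 = 175.
Length 3: A₁..A₃: k=1: 0+191296+12·61·56=232288; k=2: 40992+0+12·56·56=78624 → min 78624 | A₂..A₄: k=2: 0+15680+61·56·5=32760; k=3: 191296+0+61·56·5=208376 → min 32760 | A₃..A₅: k=3: 0+1960+56·56·7=23912; k=4: 15680+0+56·5·7=17640 → min 17640 | A₄..A₆: k=4: 0+175+56·5·5=1575; k=5: 1960+0+56·7·5=3920 → min 1575.
Length 4: A₁..A₄: k=1: 0+32760+12·61·5=36420; k=2: 40992+15680+12·56·5=60032; k=3: 78624+0+12·56·5=81984 → min 36420 | A₂..A₅: k=2: 0+17640+61·56·7=41552; k=3: 191296+1960+61·56·7=217168; k=4: 32760+0+61·5·7=34895 → min 34895 | A₃..A₆: k=3: 0+1575+56·56·5=17255; k=4: 15680+175+56·5·5=17255; k=5: 17640+0+56·7·5=19600 → min 17255.
Length 5: A₁..A₅: k=1: 0+34895+12·61·7=40019; k=2: 40992+17640+12·56·7=63336; k=3: 78624+1960+12·56·7=85288; k=4: 36420+0+12·5·7=36840 → min 36840 | A₂..A₆: k=2: 0+17255+61·56·5=34335; k=3: 191296+1575+61·56·5=209951; k=4: 32760+175+61·5·5=34460; k=5: 34895+0+61·7·5=37030 → min 34335.
Length 6: A₁..A₆: k=1: 0+34335+12·61·5=37995; k=2: 40992+17255+12·56·5=61607; k=3: 78624+1575+12·56·5=83559; k=4: 36420+175+12·5·5=36895; k=5: 36840+0+12·7·5=37260 → min 36895.
Optimal order: ((A₁·(A₂·(A₃·A₄)))·(A₅·A₆)) with cost 36895.

36895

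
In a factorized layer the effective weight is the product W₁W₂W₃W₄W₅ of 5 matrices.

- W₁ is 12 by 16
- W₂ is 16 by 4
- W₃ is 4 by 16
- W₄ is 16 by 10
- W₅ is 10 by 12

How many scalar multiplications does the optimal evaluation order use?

2464

Adjacent pairs: W₁W₂ = 12·16·4 = 768; W₂W₃ = 16·4·16 = 1024; W₃W₄ = 4·16·10 = 640; W₄W₅ = 16·10·12 = 1920.
Length 3: W₁..W₃: k=1: 0+1024+12·16·16=4096; k=2: 768+0+12·4·16=1536 → min 1536 | W₂..W₄: k=2: 0+640+16·4·10=1280; k=3: 1024+0+16·16·10=3584 → min 1280 | W₃..W₅: k=3: 0+1920+4·16·12=2688; k=4: 640+0+4·10·12=1120 → min 1120.
Length 4: W₁..W₄: k=1: 0+1280+12·16·10=3200; k=2: 768+640+12·4·10=1888; k=3: 1536+0+12·16·10=3456 → min 1888 | W₂..W₅: k=2: 0+1120+16·4·12=1888; k=3: 1024+1920+16·16·12=6016; k=4: 1280+0+16·10·12=3200 → min 1888.
Length 5: W₁..W₅: k=1: 0+1888+12·16·12=4192; k=2: 768+1120+12·4·12=2464; k=3: 1536+1920+12·16·12=5760; k=4: 1888+0+12·10·12=3328 → min 2464.
Optimal order: ((W₁W₂)((W₃W₄)W₅)) with cost 2464.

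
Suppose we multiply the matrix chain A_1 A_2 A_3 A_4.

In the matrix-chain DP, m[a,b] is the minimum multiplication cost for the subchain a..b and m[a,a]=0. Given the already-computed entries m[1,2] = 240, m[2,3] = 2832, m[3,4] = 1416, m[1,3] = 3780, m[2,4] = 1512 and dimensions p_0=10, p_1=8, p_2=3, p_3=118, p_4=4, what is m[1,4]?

1776

m[1,4] = min over k∈[1,3] of m[1,k]+m[k+1,4]+p_{0}·p_k·p_{4}.
k=1: 0 + 1512 + 10·8·4 = 1832; k=2: 240 + 1416 + 10·3·4 = 1776; k=3: 3780 + 0 + 10·118·4 = 8500.
Minimum: 1776 at k=2.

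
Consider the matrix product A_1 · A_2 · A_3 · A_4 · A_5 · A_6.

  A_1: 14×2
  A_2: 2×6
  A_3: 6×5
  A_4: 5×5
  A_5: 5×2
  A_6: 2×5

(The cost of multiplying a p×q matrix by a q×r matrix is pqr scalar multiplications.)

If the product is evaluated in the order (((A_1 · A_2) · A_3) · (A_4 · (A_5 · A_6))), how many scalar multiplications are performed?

1113

(A_1 · A_2): 14×2 by 2×6 → 14×6, cost 14·2·6 = 168
((A_1 · A_2) · A_3): 14×6 by 6×5 → 14×5, cost 14·6·5 = 420; cumulative 588
(A_5 · A_6): 5×2 by 2×5 → 5×5, cost 5·2·5 = 50
(A_4 · (A_5 · A_6)): 5×5 by 5×5 → 5×5, cost 5·5·5 = 125; cumulative 175
(((A_1 · A_2) · A_3) · (A_4 · (A_5 · A_6))): 14×5 by 5×5 → 14×5, cost 14·5·5 = 350; cumulative 1113
Total: 1113 scalar multiplications.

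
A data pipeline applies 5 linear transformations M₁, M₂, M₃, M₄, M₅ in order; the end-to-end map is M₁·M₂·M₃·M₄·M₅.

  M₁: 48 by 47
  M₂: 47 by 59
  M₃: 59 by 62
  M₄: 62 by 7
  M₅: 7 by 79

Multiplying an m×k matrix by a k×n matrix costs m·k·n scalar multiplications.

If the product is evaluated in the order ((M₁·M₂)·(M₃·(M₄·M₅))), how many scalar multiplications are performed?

(M₁·M₂): 48×47 by 47×59 → 48×59, cost 48·47·59 = 133104
(M₄·M₅): 62×7 by 7×79 → 62×79, cost 62·7·79 = 34286
(M₃·(M₄·M₅)): 59×62 by 62×79 → 59×79, cost 59·62·79 = 288982; cumulative 323268
((M₁·M₂)·(M₃·(M₄·M₅))): 48×59 by 59×79 → 48×79, cost 48·59·79 = 223728; cumulative 680100
Total: 680100 scalar multiplications.

680100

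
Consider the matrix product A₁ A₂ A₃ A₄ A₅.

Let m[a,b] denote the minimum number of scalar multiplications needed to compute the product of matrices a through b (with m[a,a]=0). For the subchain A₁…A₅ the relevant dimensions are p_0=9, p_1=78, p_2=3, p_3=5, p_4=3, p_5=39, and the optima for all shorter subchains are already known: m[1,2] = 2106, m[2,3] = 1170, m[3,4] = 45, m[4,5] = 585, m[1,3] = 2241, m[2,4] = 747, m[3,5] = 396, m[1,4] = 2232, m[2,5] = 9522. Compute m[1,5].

3285

m[1,5] = min over k∈[1,4] of m[1,k]+m[k+1,5]+p_{0}·p_k·p_{5}.
k=1: 0 + 9522 + 9·78·39 = 36900; k=2: 2106 + 396 + 9·3·39 = 3555; k=3: 2241 + 585 + 9·5·39 = 4581; k=4: 2232 + 0 + 9·3·39 = 3285.
Minimum: 3285 at k=4.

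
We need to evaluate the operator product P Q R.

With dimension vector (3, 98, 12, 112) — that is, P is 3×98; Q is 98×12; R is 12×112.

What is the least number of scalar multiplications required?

7560

Order (P (Q R)): (Q R): 98×12 by 12×112 → 98×112, cost 98·12·112 = 131712; (P (Q R)): 3×98 by 98×112 → 3×112, cost 3·98·112 = 32928; cumulative 164640. Total 164640.
Order ((P Q) R): (P Q): 3×98 by 98×12 → 3×12, cost 3·98·12 = 3528; ((P Q) R): 3×12 by 12×112 → 3×112, cost 3·12·112 = 4032; cumulative 7560. Total 7560.
Minimum: 7560.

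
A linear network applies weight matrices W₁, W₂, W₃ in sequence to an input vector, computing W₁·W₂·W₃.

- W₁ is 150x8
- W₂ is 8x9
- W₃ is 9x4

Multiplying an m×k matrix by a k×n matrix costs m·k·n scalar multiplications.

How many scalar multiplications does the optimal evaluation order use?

Order (W₁·(W₂·W₃)): (W₂·W₃): 8×9 by 9×4 → 8×4, cost 8·9·4 = 288; (W₁·(W₂·W₃)): 150×8 by 8×4 → 150×4, cost 150·8·4 = 4800; cumulative 5088. Total 5088.
Order ((W₁·W₂)·W₃): (W₁·W₂): 150×8 by 8×9 → 150×9, cost 150·8·9 = 10800; ((W₁·W₂)·W₃): 150×9 by 9×4 → 150×4, cost 150·9·4 = 5400; cumulative 16200. Total 16200.
Minimum: 5088.

5088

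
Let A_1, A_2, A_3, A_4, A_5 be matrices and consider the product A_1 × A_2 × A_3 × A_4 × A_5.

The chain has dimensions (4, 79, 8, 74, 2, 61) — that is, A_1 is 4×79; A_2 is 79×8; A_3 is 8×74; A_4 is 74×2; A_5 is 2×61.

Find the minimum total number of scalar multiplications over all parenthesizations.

3568

Adjacent pairs: A_1A_2 = 4·79·8 = 2528; A_2A_3 = 79·8·74 = 46768; A_3A_4 = 8·74·2 = 1184; A_4A_5 = 74·2·61 = 9028.
Length 3: A_1..A_3: k=1: 0+46768+4·79·74=70152; k=2: 2528+0+4·8·74=4896 → min 4896 | A_2..A_4: k=2: 0+1184+79·8·2=2448; k=3: 46768+0+79·74·2=58460 → min 2448 | A_3..A_5: k=3: 0+9028+8·74·61=45140; k=4: 1184+0+8·2·61=2160 → min 2160.
Length 4: A_1..A_4: k=1: 0+2448+4·79·2=3080; k=2: 2528+1184+4·8·2=3776; k=3: 4896+0+4·74·2=5488 → min 3080 | A_2..A_5: k=2: 0+2160+79·8·61=40712; k=3: 46768+9028+79·74·61=412402; k=4: 2448+0+79·2·61=12086 → min 12086.
Length 5: A_1..A_5: k=1: 0+12086+4·79·61=31362; k=2: 2528+2160+4·8·61=6640; k=3: 4896+9028+4·74·61=31980; k=4: 3080+0+4·2·61=3568 → min 3568.
Optimal order: ((A_1 × (A_2 × (A_3 × A_4))) × A_5) with cost 3568.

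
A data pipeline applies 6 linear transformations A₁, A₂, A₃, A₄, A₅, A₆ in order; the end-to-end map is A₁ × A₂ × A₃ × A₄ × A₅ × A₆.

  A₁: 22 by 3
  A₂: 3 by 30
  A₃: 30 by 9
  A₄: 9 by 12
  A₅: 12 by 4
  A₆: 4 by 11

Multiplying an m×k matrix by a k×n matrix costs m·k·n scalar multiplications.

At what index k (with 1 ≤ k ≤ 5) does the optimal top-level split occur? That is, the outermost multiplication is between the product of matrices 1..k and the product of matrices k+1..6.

Adjacent pairs: A₁A₂ = 22·3·30 = 1980; A₂A₃ = 3·30·9 = 810; A₃A₄ = 30·9·12 = 3240; A₄A₅ = 9·12·4 = 432; A₅A₆ = 12·4·11 = 528.
Length 3: A₁..A₃: k=1: 0+810+22·3·9=1404; k=2: 1980+0+22·30·9=7920 → min 1404 | A₂..A₄: k=2: 0+3240+3·30·12=4320; k=3: 810+0+3·9·12=1134 → min 1134 | A₃..A₅: k=3: 0+432+30·9·4=1512; k=4: 3240+0+30·12·4=4680 → min 1512 | A₄..A₆: k=4: 0+528+9·12·11=1716; k=5: 432+0+9·4·11=828 → min 828.
Length 4: A₁..A₄: k=1: 0+1134+22·3·12=1926; k=2: 1980+3240+22·30·12=13140; k=3: 1404+0+22·9·12=3780 → min 1926 | A₂..A₅: k=2: 0+1512+3·30·4=1872; k=3: 810+432+3·9·4=1350; k=4: 1134+0+3·12·4=1278 → min 1278 | A₃..A₆: k=3: 0+828+30·9·11=3798; k=4: 3240+528+30·12·11=7728; k=5: 1512+0+30·4·11=2832 → min 2832.
Length 5: A₁..A₅: k=1: 0+1278+22·3·4=1542; k=2: 1980+1512+22·30·4=6132; k=3: 1404+432+22·9·4=2628; k=4: 1926+0+22·12·4=2982 → min 1542 | A₂..A₆: k=2: 0+2832+3·30·11=3822; k=3: 810+828+3·9·11=1935; k=4: 1134+528+3·12·11=2058; k=5: 1278+0+3·4·11=1410 → min 1410.
Top-level splits: k=1: (A₁..A₁)·(A₂..A₆) → 0+1410+22·3·11 = 2136; k=2: (A₁..A₂)·(A₃..A₆) → 1980+2832+22·30·11 = 12072; k=3: (A₁..A₃)·(A₄..A₆) → 1404+828+22·9·11 = 4410; k=4: (A₁..A₄)·(A₅..A₆) → 1926+528+22·12·11 = 5358; k=5: (A₁..A₅)·(A₆..A₆) → 1542+0+22·4·11 = 2510.
Best split is after A₁, i.e. k = 1.

1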